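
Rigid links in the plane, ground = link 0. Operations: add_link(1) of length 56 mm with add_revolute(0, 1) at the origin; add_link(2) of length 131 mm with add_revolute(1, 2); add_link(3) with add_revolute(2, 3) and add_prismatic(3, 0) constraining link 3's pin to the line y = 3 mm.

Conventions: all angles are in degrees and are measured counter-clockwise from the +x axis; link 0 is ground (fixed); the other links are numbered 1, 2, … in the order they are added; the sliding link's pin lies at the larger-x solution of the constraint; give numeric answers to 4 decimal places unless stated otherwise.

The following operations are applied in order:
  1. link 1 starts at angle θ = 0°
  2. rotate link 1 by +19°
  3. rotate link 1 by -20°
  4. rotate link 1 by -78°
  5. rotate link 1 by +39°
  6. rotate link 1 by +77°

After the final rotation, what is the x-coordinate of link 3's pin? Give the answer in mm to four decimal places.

geometry: r = 56 mm, L = 131 mm, e = 3 mm; θ starts at 0°
rotate link 1 by +19°: θ ← 0° +19° = 19°
rotate link 1 by -20°: θ ← 19° -20° = -1°
rotate link 1 by -78°: θ ← -1° -78° = -79°
rotate link 1 by +39°: θ ← -79° +39° = -40°
rotate link 1 by +77°: θ ← -40° +77° = 37°
crank pin P = (r cos θ, r sin θ) = (44.723589, 33.701641)
h = r sin θ − e = 33.701641 − 3 = 30.701641
x = r cos θ + √(L² − h²) = 44.723589 + 127.351518 = 172.075107

172.0751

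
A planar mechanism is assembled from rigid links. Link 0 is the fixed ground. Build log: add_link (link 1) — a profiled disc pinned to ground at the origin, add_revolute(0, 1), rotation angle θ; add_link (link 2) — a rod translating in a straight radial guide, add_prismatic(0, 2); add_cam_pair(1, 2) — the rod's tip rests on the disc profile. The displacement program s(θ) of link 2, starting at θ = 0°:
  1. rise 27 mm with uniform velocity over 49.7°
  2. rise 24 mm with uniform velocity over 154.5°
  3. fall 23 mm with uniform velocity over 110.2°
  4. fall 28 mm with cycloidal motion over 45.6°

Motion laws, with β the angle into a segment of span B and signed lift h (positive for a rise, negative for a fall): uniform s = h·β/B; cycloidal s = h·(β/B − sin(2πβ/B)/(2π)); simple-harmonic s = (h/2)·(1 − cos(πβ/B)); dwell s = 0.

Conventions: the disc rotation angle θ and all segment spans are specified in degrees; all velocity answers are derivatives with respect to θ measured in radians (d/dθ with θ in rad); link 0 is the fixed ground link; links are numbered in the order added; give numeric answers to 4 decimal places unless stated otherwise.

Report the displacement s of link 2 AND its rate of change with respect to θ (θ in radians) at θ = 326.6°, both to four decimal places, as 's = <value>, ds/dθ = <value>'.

seg 1 [0°–49.7°] uniform, h=27: full span → s += 27 → s = 27.0000
seg 2 [49.7°–204.2°] uniform, h=24: full span → s += 24 → s = 51.0000
seg 3 [204.2°–314.4°] uniform, h=-23: full span → s += -23 → s = 28.0000
seg 4 [314.4°–360°] cycloidal, h=-28: θ=326.6° here. β=12.2, B=45.6. -28·(0.2675 − sin(2π·0.2675)/(2π)) = -3.0619 → s = 24.9381
velocity in seg [314.4°–360°] (cycloidal), θ in radians: β = 12.2° = 0.2129 rad, B = 45.6° = 0.7959 rad; ds/dθ = (h/B)(1 − cos(2πβ/B)) = ((-28)/0.7959)(1 − cos(2π·0.2675)) = -39.051886 mm/rad

s = 24.9381, ds/dθ = -39.0519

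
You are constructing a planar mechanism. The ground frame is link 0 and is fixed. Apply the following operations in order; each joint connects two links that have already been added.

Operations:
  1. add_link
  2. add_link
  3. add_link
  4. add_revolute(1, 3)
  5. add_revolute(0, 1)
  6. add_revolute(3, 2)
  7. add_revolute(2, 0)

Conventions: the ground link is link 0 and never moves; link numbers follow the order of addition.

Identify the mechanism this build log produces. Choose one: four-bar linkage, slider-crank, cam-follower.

links: 4 (incl. ground); joints: 4 revolute, 0 prismatic, 0 higher (cam) pair, forming one closed loop
4 links in a single 4R loop → four-bar linkage

four-bar linkage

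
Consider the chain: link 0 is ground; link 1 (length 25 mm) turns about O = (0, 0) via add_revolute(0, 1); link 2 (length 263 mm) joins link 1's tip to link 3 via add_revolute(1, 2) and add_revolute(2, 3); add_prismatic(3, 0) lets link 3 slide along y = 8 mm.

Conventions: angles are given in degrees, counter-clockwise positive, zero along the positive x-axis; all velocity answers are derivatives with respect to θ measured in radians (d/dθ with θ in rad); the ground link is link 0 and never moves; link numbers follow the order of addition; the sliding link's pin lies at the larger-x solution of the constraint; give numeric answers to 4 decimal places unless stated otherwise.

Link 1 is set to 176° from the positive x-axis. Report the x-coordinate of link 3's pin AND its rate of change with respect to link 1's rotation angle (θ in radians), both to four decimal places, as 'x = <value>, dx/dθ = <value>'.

geometry: r = 25 mm, L = 263 mm, e = 8 mm
crank pin P = (r cos θ, r sin θ) = (-24.939101, 1.743912)
h = r sin θ − e = 1.743912 − 8 = -6.256088
x = r cos θ + √(L² − h²) = -24.939101 + 262.925581 = 237.986480
dx/dθ = −r sin θ − h·r cos θ/√(L² − h²) (θ in radians; h = -6.256088) = -2.337316

x = 237.9865, dx/dθ = -2.3373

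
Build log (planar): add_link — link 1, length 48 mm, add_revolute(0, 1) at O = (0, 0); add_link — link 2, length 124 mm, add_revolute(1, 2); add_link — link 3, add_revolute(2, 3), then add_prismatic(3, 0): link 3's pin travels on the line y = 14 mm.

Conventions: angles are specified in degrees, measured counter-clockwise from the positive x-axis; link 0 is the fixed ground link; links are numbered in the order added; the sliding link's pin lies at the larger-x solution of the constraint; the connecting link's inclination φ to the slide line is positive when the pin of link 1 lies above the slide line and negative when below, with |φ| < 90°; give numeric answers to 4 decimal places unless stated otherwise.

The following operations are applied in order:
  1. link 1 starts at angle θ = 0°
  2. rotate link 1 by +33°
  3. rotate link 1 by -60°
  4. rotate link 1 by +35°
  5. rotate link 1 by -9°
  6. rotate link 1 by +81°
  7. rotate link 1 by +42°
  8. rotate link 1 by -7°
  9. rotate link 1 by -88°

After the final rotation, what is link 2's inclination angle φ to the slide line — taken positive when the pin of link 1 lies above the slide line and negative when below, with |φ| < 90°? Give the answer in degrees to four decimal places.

geometry: r = 48 mm, L = 124 mm, e = 14 mm; θ starts at 0°
rotate link 1 by +33°: θ ← 0° +33° = 33°
rotate link 1 by -60°: θ ← 33° -60° = -27°
rotate link 1 by +35°: θ ← -27° +35° = 8°
rotate link 1 by -9°: θ ← 8° -9° = -1°
rotate link 1 by +81°: θ ← -1° +81° = 80°
rotate link 1 by +42°: θ ← 80° +42° = 122°
rotate link 1 by -7°: θ ← 122° -7° = 115°
rotate link 1 by -88°: θ ← 115° -88° = 27°
h = r sin θ − e = 21.791544 − 14 = 7.791544
sin φ = h / L = 7.791544 / 124 = 0.06283503
φ = arcsin(0.06283503) = 3.602555°

3.6026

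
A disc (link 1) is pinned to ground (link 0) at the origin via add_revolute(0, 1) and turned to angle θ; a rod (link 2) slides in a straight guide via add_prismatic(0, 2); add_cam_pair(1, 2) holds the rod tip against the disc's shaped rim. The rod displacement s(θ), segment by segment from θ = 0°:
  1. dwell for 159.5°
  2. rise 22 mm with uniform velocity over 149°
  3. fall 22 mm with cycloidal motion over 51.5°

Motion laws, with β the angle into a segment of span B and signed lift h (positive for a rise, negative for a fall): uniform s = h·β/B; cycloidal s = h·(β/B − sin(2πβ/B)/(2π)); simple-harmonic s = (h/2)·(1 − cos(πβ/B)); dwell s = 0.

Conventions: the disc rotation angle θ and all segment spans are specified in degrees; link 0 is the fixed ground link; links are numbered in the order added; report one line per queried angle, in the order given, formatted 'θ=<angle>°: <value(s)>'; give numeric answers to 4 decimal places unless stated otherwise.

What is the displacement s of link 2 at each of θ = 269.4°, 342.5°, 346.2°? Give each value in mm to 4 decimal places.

segment 1 (0° to 159.5°, dwell): s unchanged at 0.0000
θ = 269.4° falls in segment 2 (159.5° to 308.5°, uniform, h = 22): β = 269.4 − 159.5 = 109.9°, B = 149°; Δs = 22·109.9/149 = 16.2268; s = 0.0000 + 16.2268 = 16.2268
segment 2 (159.5° to 308.5°, uniform, h = 22) is passed completely: s = 0.0000 + (22) = 22.0000
θ = 342.5° falls in segment 3 (308.5° to 360°, cycloidal, h = -22): β = 342.5 − 308.5 = 34°, B = 51.5°; Δs = -22·(0.6602 − sin(2π·0.6602)/(2π)) = -17.4829; s = 22.0000 − 17.4829 = 4.5171
θ = 346.2° falls in segment 3 (308.5° to 360°, cycloidal, h = -22): β = 346.2 − 308.5 = 37.7°, B = 51.5°; Δs = -22·(0.7320 − sin(2π·0.7320)/(2π)) = -19.5840; s = 22.0000 − 19.5840 = 2.4160

θ=269.4°: 16.2268
θ=342.5°: 4.5171
θ=346.2°: 2.4160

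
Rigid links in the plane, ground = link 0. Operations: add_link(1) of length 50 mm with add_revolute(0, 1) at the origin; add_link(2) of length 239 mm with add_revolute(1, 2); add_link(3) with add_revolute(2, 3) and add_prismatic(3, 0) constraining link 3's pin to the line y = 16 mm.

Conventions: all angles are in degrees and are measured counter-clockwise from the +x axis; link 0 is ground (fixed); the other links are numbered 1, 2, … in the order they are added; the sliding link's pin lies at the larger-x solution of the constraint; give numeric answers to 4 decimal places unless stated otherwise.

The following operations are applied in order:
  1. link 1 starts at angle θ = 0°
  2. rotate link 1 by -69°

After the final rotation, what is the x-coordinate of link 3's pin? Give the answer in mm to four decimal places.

geometry: r = 50 mm, L = 239 mm, e = 16 mm; θ starts at 0°
rotate link 1 by -69°: θ ← 0° -69° = -69°
crank pin P = (r cos θ, r sin θ) = (17.918397, -46.679021)
h = r sin θ − e = -46.679021 − 16 = -62.679021
x = r cos θ + √(L² − h²) = 17.918397 + 230.634647 = 248.553044

248.5530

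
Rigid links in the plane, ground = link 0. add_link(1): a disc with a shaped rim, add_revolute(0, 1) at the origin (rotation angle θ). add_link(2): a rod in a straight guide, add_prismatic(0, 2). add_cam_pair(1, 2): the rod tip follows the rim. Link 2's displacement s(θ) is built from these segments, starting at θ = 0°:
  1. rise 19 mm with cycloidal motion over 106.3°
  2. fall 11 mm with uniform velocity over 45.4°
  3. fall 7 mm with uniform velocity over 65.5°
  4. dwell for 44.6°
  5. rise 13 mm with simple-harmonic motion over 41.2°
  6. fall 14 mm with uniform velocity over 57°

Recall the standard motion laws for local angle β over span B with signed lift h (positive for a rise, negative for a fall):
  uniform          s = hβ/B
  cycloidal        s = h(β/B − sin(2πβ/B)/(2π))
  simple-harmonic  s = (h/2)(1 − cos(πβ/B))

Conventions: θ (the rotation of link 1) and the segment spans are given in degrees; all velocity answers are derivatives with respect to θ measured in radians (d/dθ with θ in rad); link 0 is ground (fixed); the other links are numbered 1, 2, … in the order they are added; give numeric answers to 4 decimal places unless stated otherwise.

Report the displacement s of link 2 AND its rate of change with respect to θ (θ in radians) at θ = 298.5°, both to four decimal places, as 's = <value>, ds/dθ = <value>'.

segment 1 (0° to 106.3°, cycloidal, h = 19) is passed completely: s = 0.0000 + (19) = 19.0000
segment 2 (106.3° to 151.7°, uniform, h = -11) is passed completely: s = 19.0000 + (-11) = 8.0000
segment 3 (151.7° to 217.2°, uniform, h = -7) is passed completely: s = 8.0000 + (-7) = 1.0000
segment 4 (217.2° to 261.8°, dwell): s unchanged at 1.0000
θ = 298.5° falls in segment 5 (261.8° to 303°, simple-harmonic, h = 13): β = 298.5 − 261.8 = 36.7°, B = 41.2°; Δs = 13/2·(1 − cos(π·0.8908)) = 12.6211; s = 1.0000 + 12.6211 = 13.6211
velocity in seg [261.8°–303°] (simple-harmonic), θ in radians: β = 36.7° = 0.6405 rad, B = 41.2° = 0.7191 rad; ds/dθ = (πh/(2B)) sin(πβ/B) = (π·13/(2·0.7191)) sin(π·0.8908) = 9.554274 mm/rad

s = 13.6211, ds/dθ = 9.5543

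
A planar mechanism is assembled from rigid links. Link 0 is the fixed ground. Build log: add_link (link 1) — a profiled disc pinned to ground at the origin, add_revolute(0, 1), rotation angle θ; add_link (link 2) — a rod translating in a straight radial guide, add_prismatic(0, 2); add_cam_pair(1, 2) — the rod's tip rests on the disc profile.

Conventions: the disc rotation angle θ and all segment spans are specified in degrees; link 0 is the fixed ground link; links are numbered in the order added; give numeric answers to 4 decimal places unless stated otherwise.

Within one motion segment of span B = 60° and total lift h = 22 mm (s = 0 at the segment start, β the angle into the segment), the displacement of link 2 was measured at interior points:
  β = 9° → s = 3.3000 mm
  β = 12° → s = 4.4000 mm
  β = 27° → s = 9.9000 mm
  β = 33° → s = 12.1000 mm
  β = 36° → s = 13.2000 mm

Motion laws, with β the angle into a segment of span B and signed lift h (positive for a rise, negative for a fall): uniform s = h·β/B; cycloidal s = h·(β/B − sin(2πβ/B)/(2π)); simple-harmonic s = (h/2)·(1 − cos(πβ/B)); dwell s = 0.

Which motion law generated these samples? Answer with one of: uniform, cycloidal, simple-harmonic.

candidates at β/B = r: uniform s = h·r (linear in β); cycloidal s = h·(r − sin(2πr)/(2π)); simple-harmonic s = (h/2)(1 − cos(πr))
β=9°: printed 3.3000 | uniform 3.3000, cycloidal 0.4673, simple-harmonic 1.1989
β=12°: printed 4.4000 | uniform 4.4000, cycloidal 1.0700, simple-harmonic 2.1008
β=27°: printed 9.9000 | uniform 9.9000, cycloidal 8.8180, simple-harmonic 9.2792
β=33°: printed 12.1000 | uniform 12.1000, cycloidal 13.1820, simple-harmonic 12.7208
β=36°: printed 13.2000 | uniform 13.2000, cycloidal 15.2581, simple-harmonic 14.3992
only one law matches every sample → uniform

uniform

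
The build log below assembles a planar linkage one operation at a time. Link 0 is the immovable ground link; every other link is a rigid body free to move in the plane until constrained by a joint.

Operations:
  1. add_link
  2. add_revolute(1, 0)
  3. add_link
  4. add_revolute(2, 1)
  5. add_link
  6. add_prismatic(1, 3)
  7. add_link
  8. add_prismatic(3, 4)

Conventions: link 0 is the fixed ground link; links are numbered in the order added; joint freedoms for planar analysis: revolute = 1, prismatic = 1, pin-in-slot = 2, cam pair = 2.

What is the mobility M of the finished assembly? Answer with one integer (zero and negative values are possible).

link 0 = ground. State L|J1|J2 = 1|0|0
+link1  2|0|0
R(1,0) f=1→J1  2|1|0
+link2  3|1|0
R(2,1) f=1→J1  3|2|0
+link3  4|2|0
P(1,3) f=1→J1  4|3|0
+link4  5|3|0
P(3,4) f=1→J1  5|4|0
M = 3(5−1)−2·4−0 = 12−8−0 = 4

M = 4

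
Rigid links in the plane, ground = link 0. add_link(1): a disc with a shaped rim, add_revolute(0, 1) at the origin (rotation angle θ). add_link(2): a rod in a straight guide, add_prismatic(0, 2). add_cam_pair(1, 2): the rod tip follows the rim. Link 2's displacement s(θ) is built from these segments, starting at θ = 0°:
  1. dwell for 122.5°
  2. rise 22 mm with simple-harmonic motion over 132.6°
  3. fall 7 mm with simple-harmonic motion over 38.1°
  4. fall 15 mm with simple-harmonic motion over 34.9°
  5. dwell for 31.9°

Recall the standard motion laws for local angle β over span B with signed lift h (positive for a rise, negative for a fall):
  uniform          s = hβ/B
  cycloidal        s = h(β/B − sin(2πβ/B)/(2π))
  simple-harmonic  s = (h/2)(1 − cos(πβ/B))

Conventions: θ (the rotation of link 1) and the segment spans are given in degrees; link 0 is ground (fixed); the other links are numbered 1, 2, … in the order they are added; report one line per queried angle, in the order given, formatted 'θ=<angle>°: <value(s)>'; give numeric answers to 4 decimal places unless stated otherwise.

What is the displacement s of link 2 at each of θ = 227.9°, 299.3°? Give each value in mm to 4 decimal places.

segment 1 (0° to 122.5°, dwell): s unchanged at 0.0000
θ = 227.9° falls in segment 2 (122.5° to 255.1°, simple-harmonic, h = 22): β = 227.9 − 122.5 = 105.4°, B = 132.6°; Δs = 22/2·(1 − cos(π·0.7949)) = 19.7939; s = 0.0000 + 19.7939 = 19.7939
segment 2 (122.5° to 255.1°, simple-harmonic, h = 22) is passed completely: s = 0.0000 + (22) = 22.0000
segment 3 (255.1° to 293.2°, simple-harmonic, h = -7) is passed completely: s = 22.0000 + (-7) = 15.0000
θ = 299.3° falls in segment 4 (293.2° to 328.1°, simple-harmonic, h = -15): β = 299.3 − 293.2 = 6.1°, B = 34.9°; Δs = -15/2·(1 − cos(π·0.1748)) = -1.1026; s = 15.0000 − 1.1026 = 13.8974

θ=227.9°: 19.7939
θ=299.3°: 13.8974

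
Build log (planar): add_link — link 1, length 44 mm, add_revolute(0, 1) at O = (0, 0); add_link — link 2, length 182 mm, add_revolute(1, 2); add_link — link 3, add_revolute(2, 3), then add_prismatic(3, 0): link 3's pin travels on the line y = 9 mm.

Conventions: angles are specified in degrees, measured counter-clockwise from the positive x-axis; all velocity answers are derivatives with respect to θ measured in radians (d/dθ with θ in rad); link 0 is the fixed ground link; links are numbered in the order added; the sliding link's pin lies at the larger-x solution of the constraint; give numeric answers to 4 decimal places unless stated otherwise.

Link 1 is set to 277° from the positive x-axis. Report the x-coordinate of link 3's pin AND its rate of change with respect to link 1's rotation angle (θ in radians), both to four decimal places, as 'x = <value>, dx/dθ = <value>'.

geometry: r = 44 mm, L = 182 mm, e = 9 mm
crank pin P = (r cos θ, r sin θ) = (5.362251, -43.672031)
h = r sin θ − e = -43.672031 − 9 = -52.672031
x = r cos θ + √(L² − h²) = 5.362251 + 174.211530 = 179.573781
dx/dθ = −r sin θ − h·r cos θ/√(L² − h²) (θ in radians; h = -52.672031) = 45.293282

x = 179.5738, dx/dθ = 45.2933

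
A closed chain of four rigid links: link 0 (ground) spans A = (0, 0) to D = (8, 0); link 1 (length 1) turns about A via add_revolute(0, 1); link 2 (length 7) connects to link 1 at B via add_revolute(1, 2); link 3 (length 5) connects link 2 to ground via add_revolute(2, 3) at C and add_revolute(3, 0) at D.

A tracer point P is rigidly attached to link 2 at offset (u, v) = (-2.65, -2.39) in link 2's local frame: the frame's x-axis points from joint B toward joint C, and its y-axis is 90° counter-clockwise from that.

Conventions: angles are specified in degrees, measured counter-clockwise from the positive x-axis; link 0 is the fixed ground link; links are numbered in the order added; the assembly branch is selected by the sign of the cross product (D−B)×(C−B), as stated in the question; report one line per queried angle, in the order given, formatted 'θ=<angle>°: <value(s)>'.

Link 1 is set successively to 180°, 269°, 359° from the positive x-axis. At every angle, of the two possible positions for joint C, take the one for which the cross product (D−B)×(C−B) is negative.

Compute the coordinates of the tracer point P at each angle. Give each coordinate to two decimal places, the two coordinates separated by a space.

A=(0,0), D=(8.00,0)
θ=180°: B = A + 1.00·(cos180°, sin180°) = (-1.0000, 0.0000)
θ=180°: |BD| = 9.0000
θ=180°: circle(B,7.00) ∩ circle(D,5.00): a=5.8333, h=3.8694
θ=180°:   candidates: C₊=(4.8333,3.8694) cross=34.825; C₋=(4.8333,-3.8694) cross=-34.825
θ=180°:   branch - wants cross < 0 → take C=(4.8333,-3.8694) (cross=-34.825)
θ=180°: ex = (C−B)/|BC| = (0.8333,-0.5528); ey = (0.5528,0.8333)
θ=180°: P = B + -2.65·ex + -2.39·ey = (-4.5295,-0.5268)
θ=269°: B = A + 1.00·(cos269°, sin269°) = (-0.0175, -0.9998)
θ=269°: |BD| = 8.0796
θ=269°: circle(B,7.00) ∩ circle(D,5.00): a=5.5250, h=4.2982
θ=269°:   candidates: C₊=(4.9332,3.9490) cross=34.727; C₋=(5.9970,-4.5813) cross=-34.727
θ=269°:   branch - wants cross < 0 → take C=(5.9970,-4.5813) (cross=-34.727)
θ=269°: ex = (C−B)/|BC| = (0.8592,-0.5116); ey = (0.5116,0.8592)
θ=269°: P = B + -2.65·ex + -2.39·ey = (-3.5171,-1.6975)
θ=359°: B = A + 1.00·(cos359°, sin359°) = (0.9998, -0.0175)
θ=359°: |BD| = 7.0002
θ=359°: circle(B,7.00) ∩ circle(D,5.00): a=5.2143, h=4.6702
θ=359°:   candidates: C₊=(6.2025,4.6657) cross=32.692; C₋=(6.2258,-4.6746) cross=-32.692
θ=359°:   branch - wants cross < 0 → take C=(6.2258,-4.6746) (cross=-32.692)
θ=359°: ex = (C−B)/|BC| = (0.7466,-0.6653); ey = (0.6653,0.7466)
θ=359°: P = B + -2.65·ex + -2.39·ey = (-2.5686,-0.0387)

θ=180°: -4.53 -0.53
θ=269°: -3.52 -1.70
θ=359°: -2.57 -0.04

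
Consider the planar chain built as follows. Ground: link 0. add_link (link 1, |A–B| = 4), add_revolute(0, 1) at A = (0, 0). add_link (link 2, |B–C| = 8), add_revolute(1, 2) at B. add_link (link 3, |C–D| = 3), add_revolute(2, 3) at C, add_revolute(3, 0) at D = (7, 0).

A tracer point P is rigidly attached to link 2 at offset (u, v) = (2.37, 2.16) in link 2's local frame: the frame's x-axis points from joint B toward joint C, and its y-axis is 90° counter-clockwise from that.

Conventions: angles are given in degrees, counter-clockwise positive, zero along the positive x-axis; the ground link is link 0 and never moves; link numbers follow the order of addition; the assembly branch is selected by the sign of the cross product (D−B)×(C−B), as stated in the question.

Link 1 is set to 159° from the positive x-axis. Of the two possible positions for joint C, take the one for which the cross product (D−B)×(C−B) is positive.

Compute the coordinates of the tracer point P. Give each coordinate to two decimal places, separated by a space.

A=(0,0), D=(7.00,0)
B = A + 4.00·(cos159°, sin159°) = (-3.7343, 1.4335)
|BD| = 10.8296
circle(B,8.00) ∩ circle(D,3.00): a=7.9541, h=0.8554
  candidates: C₊=(4.2631,1.2285) cross=9.263; C₋=(4.0366,-0.4672) cross=-9.263
  branch + wants cross > 0 → take C=(4.2631,1.2285) (cross=9.263)
ex = (C−B)/|BC| = (0.9997,-0.0256); ey = (0.0256,0.9997)
P = B + 2.37·ex + 2.16·ey = (-1.3097,3.5320)

-1.31 3.53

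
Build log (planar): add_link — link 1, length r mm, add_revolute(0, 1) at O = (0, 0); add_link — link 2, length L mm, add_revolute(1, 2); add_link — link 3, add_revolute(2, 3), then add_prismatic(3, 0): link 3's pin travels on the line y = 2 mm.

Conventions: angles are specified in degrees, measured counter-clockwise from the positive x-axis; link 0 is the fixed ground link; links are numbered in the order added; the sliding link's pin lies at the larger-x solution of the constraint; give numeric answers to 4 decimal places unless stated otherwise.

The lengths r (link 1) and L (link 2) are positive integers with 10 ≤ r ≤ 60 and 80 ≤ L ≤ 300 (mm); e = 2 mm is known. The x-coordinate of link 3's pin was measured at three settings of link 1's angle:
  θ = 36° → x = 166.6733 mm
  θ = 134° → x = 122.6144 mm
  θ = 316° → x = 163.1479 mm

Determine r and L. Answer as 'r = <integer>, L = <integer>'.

constraint per measurement: (x − r cos θ)² + (r sin θ − e)² = L²
subtracting the θ₁ and θ₂ equations cancels the r² and L² terms:
r = (x₁² − x₂²) / (2[(x₁cos θ₁ + e sin θ₁) − (x₂cos θ₂ + e sin θ₂)]) = 29.0000 → r = 29
L² = (x₁ − r cos θ₁)² + (r sin θ₁ − e)² = 20735.9970 → L = 144.0000 → L = 144
check at θ₃=316°: x = 163.1479 (printed 163.1479) ✓

r = 29, L = 144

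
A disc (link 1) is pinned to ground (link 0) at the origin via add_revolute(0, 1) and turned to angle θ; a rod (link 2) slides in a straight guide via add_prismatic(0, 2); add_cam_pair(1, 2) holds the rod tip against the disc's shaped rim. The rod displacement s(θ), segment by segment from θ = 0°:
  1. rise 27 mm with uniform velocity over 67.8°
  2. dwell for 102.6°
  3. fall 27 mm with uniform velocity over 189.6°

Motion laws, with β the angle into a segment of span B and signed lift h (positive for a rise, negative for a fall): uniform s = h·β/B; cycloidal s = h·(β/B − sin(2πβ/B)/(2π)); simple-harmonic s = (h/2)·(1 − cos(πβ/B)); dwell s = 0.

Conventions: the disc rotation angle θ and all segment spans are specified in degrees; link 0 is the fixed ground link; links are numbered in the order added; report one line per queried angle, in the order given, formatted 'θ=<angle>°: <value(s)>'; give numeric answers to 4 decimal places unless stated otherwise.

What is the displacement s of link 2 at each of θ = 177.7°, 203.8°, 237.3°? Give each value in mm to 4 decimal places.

segment 1 (0° to 67.8°, uniform, h = 27) is passed completely: s = 0.0000 + (27) = 27.0000
segment 2 (67.8° to 170.4°, dwell): s unchanged at 27.0000
θ = 177.7° falls in segment 3 (170.4° to 360°, uniform, h = -27): β = 177.7 − 170.4 = 7.3°, B = 189.6°; Δs = -27·7.3/189.6 = -1.0396; s = 27.0000 − 1.0396 = 25.9604
θ = 203.8° falls in segment 3 (170.4° to 360°, uniform, h = -27): β = 203.8 − 170.4 = 33.4°, B = 189.6°; Δs = -27·33.4/189.6 = -4.7563; s = 27.0000 − 4.7563 = 22.2437
θ = 237.3° falls in segment 3 (170.4° to 360°, uniform, h = -27): β = 237.3 − 170.4 = 66.9°, B = 189.6°; Δs = -27·66.9/189.6 = -9.5269; s = 27.0000 − 9.5269 = 17.4731

θ=177.7°: 25.9604
θ=203.8°: 22.2437
θ=237.3°: 17.4731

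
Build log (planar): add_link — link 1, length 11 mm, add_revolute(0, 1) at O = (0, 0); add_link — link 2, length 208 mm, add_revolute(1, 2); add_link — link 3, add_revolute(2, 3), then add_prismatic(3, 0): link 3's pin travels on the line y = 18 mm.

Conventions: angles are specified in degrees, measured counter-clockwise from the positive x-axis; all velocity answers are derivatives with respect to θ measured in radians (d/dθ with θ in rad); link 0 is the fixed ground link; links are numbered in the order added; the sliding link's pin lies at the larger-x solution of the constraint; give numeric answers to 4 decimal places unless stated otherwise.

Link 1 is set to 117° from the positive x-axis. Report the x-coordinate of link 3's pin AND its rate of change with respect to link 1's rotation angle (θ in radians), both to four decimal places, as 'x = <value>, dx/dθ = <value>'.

geometry: r = 11 mm, L = 208 mm, e = 18 mm
crank pin P = (r cos θ, r sin θ) = (-4.993895, 9.801072)
h = r sin θ − e = 9.801072 − 18 = -8.198928
x = r cos θ + √(L² − h²) = -4.993895 + 207.838345 = 202.844449
dx/dθ = −r sin θ − h·r cos θ/√(L² − h²) (θ in radians; h = -8.198928) = -9.998074

x = 202.8444, dx/dθ = -9.9981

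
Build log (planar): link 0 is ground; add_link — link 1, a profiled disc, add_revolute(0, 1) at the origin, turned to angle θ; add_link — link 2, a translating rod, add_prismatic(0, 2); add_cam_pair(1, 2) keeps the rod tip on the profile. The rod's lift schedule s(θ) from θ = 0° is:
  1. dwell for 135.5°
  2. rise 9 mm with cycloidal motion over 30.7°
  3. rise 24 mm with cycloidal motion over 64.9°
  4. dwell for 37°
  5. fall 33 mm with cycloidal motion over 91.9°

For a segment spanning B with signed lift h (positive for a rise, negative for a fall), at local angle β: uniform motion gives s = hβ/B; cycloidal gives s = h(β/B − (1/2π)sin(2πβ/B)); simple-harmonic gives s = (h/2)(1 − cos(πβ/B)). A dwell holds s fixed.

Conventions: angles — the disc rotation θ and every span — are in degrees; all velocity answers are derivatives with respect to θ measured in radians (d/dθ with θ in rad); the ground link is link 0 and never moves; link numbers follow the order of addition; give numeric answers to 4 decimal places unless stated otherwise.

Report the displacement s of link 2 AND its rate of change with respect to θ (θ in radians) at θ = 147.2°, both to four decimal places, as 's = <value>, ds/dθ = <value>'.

seg 1 [0°–135.5°] dwell: s stays 0.0000
seg 2 [135.5°–166.2°] cycloidal, h=9: θ=147.2° here. β=11.7, B=30.7. 9·(0.3811 − sin(2π·0.3811)/(2π)) = 2.4567 → s = 2.4567
velocity in seg [135.5°–166.2°] (cycloidal), θ in radians: β = 11.7° = 0.2042 rad, B = 30.7° = 0.5358 rad; ds/dθ = (h/B)(1 − cos(2πβ/B)) = (9/0.5358)(1 − cos(2π·0.3811)) = 29.120869 mm/rad

s = 2.4567, ds/dθ = 29.1209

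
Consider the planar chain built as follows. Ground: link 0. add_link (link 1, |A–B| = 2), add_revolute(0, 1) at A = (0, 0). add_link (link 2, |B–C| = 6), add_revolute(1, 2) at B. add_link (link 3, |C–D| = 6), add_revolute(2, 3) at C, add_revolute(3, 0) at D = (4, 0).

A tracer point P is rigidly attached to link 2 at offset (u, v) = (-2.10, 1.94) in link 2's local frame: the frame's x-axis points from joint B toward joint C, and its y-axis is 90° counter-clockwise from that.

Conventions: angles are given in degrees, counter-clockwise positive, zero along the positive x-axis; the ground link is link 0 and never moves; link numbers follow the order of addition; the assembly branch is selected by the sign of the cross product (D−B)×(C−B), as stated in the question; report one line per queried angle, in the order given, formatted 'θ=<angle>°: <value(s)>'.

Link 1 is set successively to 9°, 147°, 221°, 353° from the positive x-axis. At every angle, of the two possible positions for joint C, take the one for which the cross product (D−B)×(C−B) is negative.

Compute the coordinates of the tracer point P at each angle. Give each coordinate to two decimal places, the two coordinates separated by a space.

A=(0,0), D=(4.00,0)
θ=9°: B = A + 2.00·(cos9°, sin9°) = (1.9754, 0.3129)
θ=9°: |BD| = 2.0487
θ=9°: circle(B,6.00) ∩ circle(D,6.00): a=1.0243, h=5.9119
θ=9°:   candidates: C₊=(3.8906,5.9990) cross=12.111; C₋=(2.0848,-5.6861) cross=-12.111
θ=9°:   branch - wants cross < 0 → take C=(2.0848,-5.6861) (cross=-12.111)
θ=9°: ex = (C−B)/|BC| = (0.0182,-0.9998); ey = (0.9998,0.0182)
θ=9°: P = B + -2.10·ex + 1.94·ey = (3.8767,2.4479)
θ=147°: B = A + 2.00·(cos147°, sin147°) = (-1.6773, 1.0893)
θ=147°: |BD| = 5.7809
θ=147°: circle(B,6.00) ∩ circle(D,6.00): a=2.8904, h=5.2579
θ=147°:   candidates: C₊=(2.1521,5.7083) cross=30.395; C₋=(0.1706,-4.6191) cross=-30.395
θ=147°:   branch - wants cross < 0 → take C=(0.1706,-4.6191) (cross=-30.395)
θ=147°: ex = (C−B)/|BC| = (0.3080,-0.9514); ey = (0.9514,0.3080)
θ=147°: P = B + -2.10·ex + 1.94·ey = (-0.4784,3.6847)
θ=221°: B = A + 2.00·(cos221°, sin221°) = (-1.5094, -1.3121)
θ=221°: |BD| = 5.6635
θ=221°: circle(B,6.00) ∩ circle(D,6.00): a=2.8318, h=5.2897
θ=221°:   candidates: C₊=(0.0198,4.4897) cross=29.958; C₋=(2.4708,-5.8019) cross=-29.958
θ=221°:   branch - wants cross < 0 → take C=(2.4708,-5.8019) (cross=-29.958)
θ=221°: ex = (C−B)/|BC| = (0.6634,-0.7483); ey = (0.7483,0.6634)
θ=221°: P = B + -2.10·ex + 1.94·ey = (-1.4508,1.5462)
θ=353°: B = A + 2.00·(cos353°, sin353°) = (1.9851, -0.2437)
θ=353°: |BD| = 2.0296
θ=353°: circle(B,6.00) ∩ circle(D,6.00): a=1.0148, h=5.9136
θ=353°:   candidates: C₊=(2.2824,5.7489) cross=12.002; C₋=(3.7027,-5.9926) cross=-12.002
θ=353°:   branch - wants cross < 0 → take C=(3.7027,-5.9926) (cross=-12.002)
θ=353°: ex = (C−B)/|BC| = (0.2863,-0.9581); ey = (0.9581,0.2863)
θ=353°: P = B + -2.10·ex + 1.94·ey = (3.2427,2.3237)

θ=9°: 3.88 2.45
θ=147°: -0.48 3.68
θ=221°: -1.45 1.55
θ=353°: 3.24 2.32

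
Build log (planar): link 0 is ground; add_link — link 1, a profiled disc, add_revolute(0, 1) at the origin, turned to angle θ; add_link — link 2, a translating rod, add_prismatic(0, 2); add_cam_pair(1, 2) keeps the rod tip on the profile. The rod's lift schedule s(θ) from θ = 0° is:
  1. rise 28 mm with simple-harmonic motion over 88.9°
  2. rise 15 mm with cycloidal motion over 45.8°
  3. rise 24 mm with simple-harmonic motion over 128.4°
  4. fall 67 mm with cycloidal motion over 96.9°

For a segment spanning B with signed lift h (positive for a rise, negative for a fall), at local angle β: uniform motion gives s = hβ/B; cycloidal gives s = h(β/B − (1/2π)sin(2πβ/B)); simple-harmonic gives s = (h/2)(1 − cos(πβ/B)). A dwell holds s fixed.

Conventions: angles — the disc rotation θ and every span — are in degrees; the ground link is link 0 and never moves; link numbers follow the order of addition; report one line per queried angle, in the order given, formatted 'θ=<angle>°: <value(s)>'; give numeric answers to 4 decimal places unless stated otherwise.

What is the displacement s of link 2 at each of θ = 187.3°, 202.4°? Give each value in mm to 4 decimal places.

seg 1 [0°–88.9°] simple-harmonic, h=28: full span → s += 28 → s = 28.0000
seg 2 [88.9°–134.7°] cycloidal, h=15: full span → s += 15 → s = 43.0000
seg 3 [134.7°–263.1°] simple-harmonic, h=24: θ=187.3° here. β=52.6, B=128.4. 24/2·(1 − cos(π·0.4097)) = 8.6397 → s = 51.6397
seg 3 [134.7°–263.1°] simple-harmonic, h=24: θ=202.4° here. β=67.7, B=128.4. 24/2·(1 − cos(π·0.5273)) = 13.0264 → s = 56.0264

θ=187.3°: 51.6397
θ=202.4°: 56.0264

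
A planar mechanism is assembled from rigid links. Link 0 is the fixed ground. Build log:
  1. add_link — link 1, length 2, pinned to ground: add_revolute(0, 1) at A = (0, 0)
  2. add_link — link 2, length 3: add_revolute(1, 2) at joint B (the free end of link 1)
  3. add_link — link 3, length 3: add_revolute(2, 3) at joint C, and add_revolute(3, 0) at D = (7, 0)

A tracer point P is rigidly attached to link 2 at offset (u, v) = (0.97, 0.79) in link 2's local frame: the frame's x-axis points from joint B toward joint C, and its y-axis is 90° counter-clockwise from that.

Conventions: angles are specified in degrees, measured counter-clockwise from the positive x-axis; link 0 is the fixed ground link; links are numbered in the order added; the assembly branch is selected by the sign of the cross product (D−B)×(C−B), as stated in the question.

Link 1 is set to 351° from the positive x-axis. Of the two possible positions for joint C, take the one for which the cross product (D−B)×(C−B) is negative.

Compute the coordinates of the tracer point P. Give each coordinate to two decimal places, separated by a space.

A=(0,0), D=(7.00,0)
B = A + 2.00·(cos351°, sin351°) = (1.9754, -0.3129)
|BD| = 5.0344
circle(B,3.00) ∩ circle(D,3.00): a=2.5172, h=1.6321
  candidates: C₊=(4.3863,1.4725) cross=8.217; C₋=(4.5891,-1.7854) cross=-8.217
  branch - wants cross < 0 → take C=(4.5891,-1.7854) (cross=-8.217)
ex = (C−B)/|BC| = (0.8712,-0.4908); ey = (0.4908,0.8712)
P = B + 0.97·ex + 0.79·ey = (3.2083,-0.1007)

3.21 -0.10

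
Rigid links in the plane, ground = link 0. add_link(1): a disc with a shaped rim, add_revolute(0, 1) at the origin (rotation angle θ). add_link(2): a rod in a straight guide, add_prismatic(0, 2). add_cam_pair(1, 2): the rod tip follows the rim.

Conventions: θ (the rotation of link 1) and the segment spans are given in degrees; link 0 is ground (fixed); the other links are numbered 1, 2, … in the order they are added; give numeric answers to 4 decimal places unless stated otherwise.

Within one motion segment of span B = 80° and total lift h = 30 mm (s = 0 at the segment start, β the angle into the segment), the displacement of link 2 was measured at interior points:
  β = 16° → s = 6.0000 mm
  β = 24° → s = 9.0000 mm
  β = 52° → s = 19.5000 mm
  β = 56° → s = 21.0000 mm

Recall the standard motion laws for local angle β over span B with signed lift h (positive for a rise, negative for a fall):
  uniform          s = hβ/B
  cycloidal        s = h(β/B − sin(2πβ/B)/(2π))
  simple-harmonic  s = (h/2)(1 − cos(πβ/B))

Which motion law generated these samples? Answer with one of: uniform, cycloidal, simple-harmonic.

candidates at β/B = r: uniform s = h·r (linear in β); cycloidal s = h·(r − sin(2πr)/(2π)); simple-harmonic s = (h/2)(1 − cos(πr))
β=16°: printed 6.0000 | uniform 6.0000, cycloidal 1.4590, simple-harmonic 2.8647
β=24°: printed 9.0000 | uniform 9.0000, cycloidal 4.4590, simple-harmonic 6.1832
β=52°: printed 19.5000 | uniform 19.5000, cycloidal 23.3628, simple-harmonic 21.8099
β=56°: printed 21.0000 | uniform 21.0000, cycloidal 25.5410, simple-harmonic 23.8168
only one law matches every sample → uniform

uniform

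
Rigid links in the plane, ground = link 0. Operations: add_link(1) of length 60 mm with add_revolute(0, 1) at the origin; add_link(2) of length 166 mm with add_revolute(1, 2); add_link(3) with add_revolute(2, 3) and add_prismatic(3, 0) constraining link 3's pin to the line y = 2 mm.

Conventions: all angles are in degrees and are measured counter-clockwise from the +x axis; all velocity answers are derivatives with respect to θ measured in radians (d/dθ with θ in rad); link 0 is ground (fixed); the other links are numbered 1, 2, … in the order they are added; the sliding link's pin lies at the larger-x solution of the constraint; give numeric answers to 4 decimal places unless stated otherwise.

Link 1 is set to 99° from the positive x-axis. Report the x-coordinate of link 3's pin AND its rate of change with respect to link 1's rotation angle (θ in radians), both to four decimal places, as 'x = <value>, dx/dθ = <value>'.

geometry: r = 60 mm, L = 166 mm, e = 2 mm
crank pin P = (r cos θ, r sin θ) = (-9.386068, 59.261300)
h = r sin θ − e = 59.261300 − 2 = 57.261300
x = r cos θ + √(L² − h²) = -9.386068 + 155.811243 = 146.425175
dx/dθ = −r sin θ − h·r cos θ/√(L² − h²) (θ in radians; h = 57.261300) = -55.811880

x = 146.4252, dx/dθ = -55.8119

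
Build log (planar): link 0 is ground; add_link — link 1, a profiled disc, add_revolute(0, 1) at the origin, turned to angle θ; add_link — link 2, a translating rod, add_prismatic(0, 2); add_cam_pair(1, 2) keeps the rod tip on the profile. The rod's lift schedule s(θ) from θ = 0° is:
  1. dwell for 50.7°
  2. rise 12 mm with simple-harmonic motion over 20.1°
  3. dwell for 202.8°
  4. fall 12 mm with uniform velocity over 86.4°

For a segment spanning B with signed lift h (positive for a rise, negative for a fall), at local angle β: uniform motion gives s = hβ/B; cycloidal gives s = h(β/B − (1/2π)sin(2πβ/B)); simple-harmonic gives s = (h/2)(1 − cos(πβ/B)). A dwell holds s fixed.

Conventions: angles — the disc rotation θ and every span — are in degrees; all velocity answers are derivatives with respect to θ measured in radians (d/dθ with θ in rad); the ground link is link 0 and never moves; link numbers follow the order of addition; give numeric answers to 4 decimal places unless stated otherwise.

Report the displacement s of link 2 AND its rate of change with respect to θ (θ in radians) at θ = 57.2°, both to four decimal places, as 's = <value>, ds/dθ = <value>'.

seg 1 [0°–50.7°] dwell: s stays 0.0000
seg 2 [50.7°–70.8°] simple-harmonic, h=12: θ=57.2° here. β=6.5, B=20.1. 12/2·(1 − cos(π·0.3234)) = 2.8391 → s = 2.8391
velocity in seg [50.7°–70.8°] (simple-harmonic), θ in radians: β = 6.5° = 0.1134 rad, B = 20.1° = 0.3508 rad; ds/dθ = (πh/(2B)) sin(πβ/B) = (π·12/(2·0.3508)) sin(π·0.3234) = 45.670301 mm/rad

s = 2.8391, ds/dθ = 45.6703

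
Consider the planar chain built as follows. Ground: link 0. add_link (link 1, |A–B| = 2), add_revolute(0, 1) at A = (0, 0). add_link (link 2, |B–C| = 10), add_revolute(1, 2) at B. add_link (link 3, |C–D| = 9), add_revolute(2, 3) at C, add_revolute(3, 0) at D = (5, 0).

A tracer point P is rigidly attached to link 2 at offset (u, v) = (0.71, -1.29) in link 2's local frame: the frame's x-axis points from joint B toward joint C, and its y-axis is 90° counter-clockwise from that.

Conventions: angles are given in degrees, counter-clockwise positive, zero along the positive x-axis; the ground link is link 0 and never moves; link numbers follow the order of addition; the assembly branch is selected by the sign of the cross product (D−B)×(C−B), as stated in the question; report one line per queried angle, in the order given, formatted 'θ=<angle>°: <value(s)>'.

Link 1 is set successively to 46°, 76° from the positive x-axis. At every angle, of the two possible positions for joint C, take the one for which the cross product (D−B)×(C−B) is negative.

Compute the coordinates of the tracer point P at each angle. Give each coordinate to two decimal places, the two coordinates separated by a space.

A=(0,0), D=(5.00,0)
θ=46°: B = A + 2.00·(cos46°, sin46°) = (1.3893, 1.4387)
θ=46°: |BD| = 3.8868
θ=46°: circle(B,10.00) ∩ circle(D,9.00): a=4.3876, h=8.9861
θ=46°:   candidates: C₊=(8.7914,8.1624) cross=34.927; C₋=(2.1391,-8.5332) cross=-34.927
θ=46°:   branch - wants cross < 0 → take C=(2.1391,-8.5332) (cross=-34.927)
θ=46°: ex = (C−B)/|BC| = (0.0750,-0.9972); ey = (0.9972,0.0750)
θ=46°: P = B + 0.71·ex + -1.29·ey = (0.1562,0.6340)
θ=76°: B = A + 2.00·(cos76°, sin76°) = (0.4838, 1.9406)
θ=76°: |BD| = 4.9154
θ=76°: circle(B,10.00) ∩ circle(D,9.00): a=4.3904, h=8.9847
θ=76°:   candidates: C₊=(8.0647,8.4621) cross=44.164; C₋=(0.9705,-8.0476) cross=-44.164
θ=76°:   branch - wants cross < 0 → take C=(0.9705,-8.0476) (cross=-44.164)
θ=76°: ex = (C−B)/|BC| = (0.0487,-0.9988); ey = (0.9988,0.0487)
θ=76°: P = B + 0.71·ex + -1.29·ey = (-0.7701,1.1687)

θ=46°: 0.16 0.63
θ=76°: -0.77 1.17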